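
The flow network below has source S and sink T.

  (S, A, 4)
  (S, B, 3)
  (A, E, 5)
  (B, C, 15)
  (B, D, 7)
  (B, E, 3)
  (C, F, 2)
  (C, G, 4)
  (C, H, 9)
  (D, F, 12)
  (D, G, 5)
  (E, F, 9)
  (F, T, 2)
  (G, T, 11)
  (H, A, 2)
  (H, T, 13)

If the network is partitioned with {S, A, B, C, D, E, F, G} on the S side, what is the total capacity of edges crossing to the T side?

Edges leaving {S, A, B, C, D, E, F, G}: C→H (9), F→T (2), G→T (11).
Cut capacity = 9 + 2 + 11 = 22.

22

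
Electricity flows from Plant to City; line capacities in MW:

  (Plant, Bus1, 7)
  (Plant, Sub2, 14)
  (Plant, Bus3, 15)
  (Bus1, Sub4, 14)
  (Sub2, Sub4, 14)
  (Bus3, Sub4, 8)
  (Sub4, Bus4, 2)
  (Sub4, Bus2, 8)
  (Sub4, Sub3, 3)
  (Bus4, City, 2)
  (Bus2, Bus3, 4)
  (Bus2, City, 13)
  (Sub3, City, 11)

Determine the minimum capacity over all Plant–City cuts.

Augment Plant→Bus1→Sub4→Bus4→City: bottleneck 2, flow now 2.
Augment Plant→Bus1→Sub4→Bus2→City: bottleneck 5, flow now 7.
Augment Plant→Sub2→Sub4→Bus2→City: bottleneck 3, flow now 10.
Augment Plant→Sub2→Sub4→Sub3→City: bottleneck 3, flow now 13.
No augmenting path remains; maximum flow = 13.
By max-flow min-cut, the minimum cut capacity equals the max flow.
In the residual graph, reachable from Plant: {Plant, Bus1, Sub2, Bus3, Sub4}.
Min-cut edges: Sub4→Bus4 (2), Sub4→Bus2 (8), Sub4→Sub3 (3); capacity 2 + 8 + 3 = 13.

13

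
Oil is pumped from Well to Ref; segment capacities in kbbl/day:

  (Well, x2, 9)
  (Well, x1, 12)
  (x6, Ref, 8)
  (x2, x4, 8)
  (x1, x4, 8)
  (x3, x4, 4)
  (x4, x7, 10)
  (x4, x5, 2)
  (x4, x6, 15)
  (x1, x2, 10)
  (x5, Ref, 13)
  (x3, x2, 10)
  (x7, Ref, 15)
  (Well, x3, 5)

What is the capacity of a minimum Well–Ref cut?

20

Augment Well→x1→x4→x5→Ref: bottleneck 2, flow now 2.
Augment Well→x1→x4→x6→Ref: bottleneck 6, flow now 8.
Augment Well→x2→x4→x6→Ref: bottleneck 2, flow now 10.
Augment Well→x2→x4→x7→Ref: bottleneck 6, flow now 16.
Augment Well→x3→x4→x7→Ref: bottleneck 4, flow now 20.
No augmenting path remains; maximum flow = 20.
By max-flow min-cut, the minimum cut capacity equals the max flow.
In the residual graph, reachable from Well: {Well, x1, x2, x3}.
Min-cut edges: x1→x4 (8), x2→x4 (8), x3→x4 (4); capacity 8 + 8 + 4 = 20.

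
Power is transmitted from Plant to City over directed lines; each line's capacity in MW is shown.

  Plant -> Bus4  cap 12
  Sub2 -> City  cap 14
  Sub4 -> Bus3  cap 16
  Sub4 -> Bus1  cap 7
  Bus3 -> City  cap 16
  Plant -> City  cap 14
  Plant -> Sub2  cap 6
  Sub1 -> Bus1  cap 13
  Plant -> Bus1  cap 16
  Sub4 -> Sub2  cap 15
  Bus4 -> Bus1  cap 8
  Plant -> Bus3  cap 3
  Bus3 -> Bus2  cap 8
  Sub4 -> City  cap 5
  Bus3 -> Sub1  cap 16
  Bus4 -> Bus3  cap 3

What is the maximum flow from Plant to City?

26

Augment Plant→City: bottleneck 14, flow now 14.
Augment Plant→Bus3→City: bottleneck 3, flow now 17.
Augment Plant→Sub2→City: bottleneck 6, flow now 23.
Augment Plant→Bus4→Bus3→City: bottleneck 3, flow now 26.
No augmenting path remains; maximum flow = 26.
In the residual graph, reachable from Plant: {Plant, Bus4, Bus1}.
Min-cut edges: Plant→Bus3 (3), Plant→Sub2 (6), Plant→City (14), Bus4→Bus3 (3); capacity 3 + 6 + 14 + 3 = 26.
This cut is saturated, so no flow can exceed 26.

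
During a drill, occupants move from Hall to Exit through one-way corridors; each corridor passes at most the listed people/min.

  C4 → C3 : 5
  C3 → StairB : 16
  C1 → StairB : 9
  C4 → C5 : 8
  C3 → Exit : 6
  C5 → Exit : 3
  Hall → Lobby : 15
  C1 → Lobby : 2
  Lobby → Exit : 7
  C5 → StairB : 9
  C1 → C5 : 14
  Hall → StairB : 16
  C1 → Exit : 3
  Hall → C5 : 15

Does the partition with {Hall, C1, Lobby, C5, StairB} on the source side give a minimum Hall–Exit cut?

No — its capacity is 13, but the minimum cut has capacity 10.

Given cut capacity: 3 + 7 + 3 = 13.
Augment Hall→Lobby→Exit: bottleneck 7, flow now 7.
Augment Hall→C5→Exit: bottleneck 3, flow now 10.
No augmenting path remains; maximum flow = 10.
In the residual graph, reachable from Hall: {Hall, Lobby, C5, StairB}.
Min-cut edges: Lobby→Exit (7), C5→Exit (3); capacity 7 + 3 = 10.
Cut capacity 13 exceeds the max flow 10, so it is not minimum.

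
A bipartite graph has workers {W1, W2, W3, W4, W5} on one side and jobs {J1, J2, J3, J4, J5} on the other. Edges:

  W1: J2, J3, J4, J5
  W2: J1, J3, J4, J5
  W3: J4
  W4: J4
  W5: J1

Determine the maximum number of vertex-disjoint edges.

Unit-capacity flow: source→left, listed edges, right→sink; max matching = max flow.
Augmenting path W1→J2 (+1); matched 1.
Augmenting path W2→J1 (+1); matched 2.
Augmenting path W3→J4 (+1); matched 3.
Augmenting path W5→J1→W2→J3 (+1); matched 4.
No augmenting path remains; maximum matching = 4.
König certificate: {W1, W2, W5, J4} is a vertex cover of size 4 (every listed pair touches it), so no matching can be larger.

4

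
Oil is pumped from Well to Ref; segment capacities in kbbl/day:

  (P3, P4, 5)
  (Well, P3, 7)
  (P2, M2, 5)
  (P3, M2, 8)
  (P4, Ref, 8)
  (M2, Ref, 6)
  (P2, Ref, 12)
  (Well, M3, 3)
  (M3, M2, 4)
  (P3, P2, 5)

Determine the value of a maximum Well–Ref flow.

Augment Well→M3→M2→Ref: bottleneck 3, flow now 3.
Augment Well→P3→M2→Ref: bottleneck 3, flow now 6.
Augment Well→P3→P2→Ref: bottleneck 4, flow now 10.
No augmenting path remains; maximum flow = 10.
In the residual graph, reachable from Well: {Well}.
Min-cut edges: Well→M3 (3), Well→P3 (7); capacity 3 + 7 = 10.
This cut is saturated, so no flow can exceed 10.

10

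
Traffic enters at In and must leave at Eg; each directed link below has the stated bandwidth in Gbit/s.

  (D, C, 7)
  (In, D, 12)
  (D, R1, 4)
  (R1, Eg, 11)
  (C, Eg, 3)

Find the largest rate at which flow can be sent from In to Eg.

Augment In→D→C→Eg: bottleneck 3, flow now 3.
Augment In→D→R1→Eg: bottleneck 4, flow now 7.
No augmenting path remains; maximum flow = 7.
In the residual graph, reachable from In: {In, D, C}.
Min-cut edges: D→R1 (4), C→Eg (3); capacity 4 + 3 = 7.
This cut is saturated, so no flow can exceed 7.

7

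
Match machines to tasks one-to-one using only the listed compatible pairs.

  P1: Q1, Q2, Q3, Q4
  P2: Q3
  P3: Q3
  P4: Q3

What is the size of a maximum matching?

Unit-capacity flow: source→left, listed edges, right→sink; max matching = max flow.
Augmenting path P1→Q1 (+1); matched 1.
Augmenting path P2→Q3 (+1); matched 2.
No augmenting path remains; maximum matching = 2.
König certificate: {P1, Q3} is a vertex cover of size 2 (every listed pair touches it), so no matching can be larger.

2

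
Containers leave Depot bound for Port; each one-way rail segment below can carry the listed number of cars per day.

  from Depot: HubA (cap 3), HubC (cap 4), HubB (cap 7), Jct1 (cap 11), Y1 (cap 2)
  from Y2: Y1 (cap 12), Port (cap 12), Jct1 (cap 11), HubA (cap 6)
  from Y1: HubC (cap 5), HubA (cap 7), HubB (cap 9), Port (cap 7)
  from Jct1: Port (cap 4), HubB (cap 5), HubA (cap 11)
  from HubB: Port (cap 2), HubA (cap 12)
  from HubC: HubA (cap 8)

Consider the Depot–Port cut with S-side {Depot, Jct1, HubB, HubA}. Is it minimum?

No — its capacity is 12, but the minimum cut has capacity 8.

Given cut capacity: 2 + 4 + 4 + 2 = 12.
Augment Depot→Y1→Port: bottleneck 2, flow now 2.
Augment Depot→Jct1→Port: bottleneck 4, flow now 6.
Augment Depot→HubB→Port: bottleneck 2, flow now 8.
No augmenting path remains; maximum flow = 8.
In the residual graph, reachable from Depot: {Depot, Jct1, HubB, HubC, HubA}.
Min-cut edges: Depot→Y1 (2), Jct1→Port (4), HubB→Port (2); capacity 2 + 4 + 2 = 8.
Cut capacity 12 exceeds the max flow 8, so it is not minimum.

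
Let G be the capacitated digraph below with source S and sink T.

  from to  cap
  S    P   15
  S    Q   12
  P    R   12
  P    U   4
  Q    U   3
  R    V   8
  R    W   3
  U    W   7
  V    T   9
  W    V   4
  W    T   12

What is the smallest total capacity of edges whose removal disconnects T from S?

18

Augment S→P→R→V→T: bottleneck 8, flow now 8.
Augment S→P→R→W→T: bottleneck 3, flow now 11.
Augment S→P→U→W→T: bottleneck 4, flow now 15.
Augment S→Q→U→W→T: bottleneck 3, flow now 18.
No augmenting path remains; maximum flow = 18.
By max-flow min-cut, the minimum cut capacity equals the max flow.
In the residual graph, reachable from S: {S, Q}.
Min-cut edges: S→P (15), Q→U (3); capacity 15 + 3 = 18.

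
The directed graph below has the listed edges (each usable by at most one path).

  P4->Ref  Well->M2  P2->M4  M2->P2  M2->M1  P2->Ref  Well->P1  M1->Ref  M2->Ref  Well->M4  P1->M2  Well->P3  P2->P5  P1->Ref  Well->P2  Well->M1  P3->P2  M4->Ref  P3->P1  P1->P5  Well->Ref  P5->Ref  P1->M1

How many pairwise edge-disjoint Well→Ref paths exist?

Assign every edge capacity 1; by Menger, the answer equals the max flow.
Path Well→Ref (+1); total 1.
Path Well→P1→Ref (+1); total 2.
Path Well→M2→Ref (+1); total 3.
Path Well→P2→Ref (+1); total 4.
Path Well→M4→Ref (+1); total 5.
Path Well→M1→Ref (+1); total 6.
Path Well→P3→P1→P5→Ref (+1); total 7.
No residual Well→Ref path; max flow = 7.
Certifying cut of size 7: {Well→M1, Well→M2, Well→M4, Well→P1, Well→P2, Well→P3, Well→Ref}.

7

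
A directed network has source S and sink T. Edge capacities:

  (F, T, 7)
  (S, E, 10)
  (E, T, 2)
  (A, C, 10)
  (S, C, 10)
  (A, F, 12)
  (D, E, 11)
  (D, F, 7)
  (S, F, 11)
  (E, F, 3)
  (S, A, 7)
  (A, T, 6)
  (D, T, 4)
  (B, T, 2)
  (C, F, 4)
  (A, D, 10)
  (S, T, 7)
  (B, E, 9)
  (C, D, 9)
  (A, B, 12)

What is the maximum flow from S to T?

27

Augment S→T: bottleneck 7, flow now 7.
Augment S→A→T: bottleneck 6, flow now 13.
Augment S→E→T: bottleneck 2, flow now 15.
Augment S→F→T: bottleneck 7, flow now 22.
Augment S→A→B→T: bottleneck 1, flow now 23.
Augment S→C→D→T: bottleneck 4, flow now 27.
No augmenting path remains; maximum flow = 27.
In the residual graph, reachable from S: {S, C, D, E, F}.
Min-cut edges: S→A (7), S→T (7), D→T (4), E→T (2), F→T (7); capacity 7 + 7 + 4 + 2 + 7 = 27.
This cut is saturated, so no flow can exceed 27.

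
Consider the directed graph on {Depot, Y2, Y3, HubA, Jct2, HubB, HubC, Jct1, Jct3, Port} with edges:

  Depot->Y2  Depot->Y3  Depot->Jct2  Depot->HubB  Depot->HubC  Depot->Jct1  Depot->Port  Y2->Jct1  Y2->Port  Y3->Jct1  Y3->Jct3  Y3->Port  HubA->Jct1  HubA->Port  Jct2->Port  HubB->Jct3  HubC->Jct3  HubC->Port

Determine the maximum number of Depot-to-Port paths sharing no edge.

5

Assign every edge capacity 1; by Menger, the answer equals the max flow.
Path Depot→Port (+1); total 1.
Path Depot→Y2→Port (+1); total 2.
Path Depot→Y3→Port (+1); total 3.
Path Depot→Jct2→Port (+1); total 4.
Path Depot→HubC→Port (+1); total 5.
No residual Depot→Port path; max flow = 5.
Certifying cut of size 5: {Depot→HubC, Depot→Jct2, Depot→Port, Depot→Y2, Depot→Y3}.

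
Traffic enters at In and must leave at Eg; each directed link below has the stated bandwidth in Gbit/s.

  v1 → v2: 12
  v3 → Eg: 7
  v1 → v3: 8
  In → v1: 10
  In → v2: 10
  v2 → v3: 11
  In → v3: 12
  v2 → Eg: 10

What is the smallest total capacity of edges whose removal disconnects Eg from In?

17

Augment In→v2→Eg: bottleneck 10, flow now 10.
Augment In→v3→Eg: bottleneck 7, flow now 17.
No augmenting path remains; maximum flow = 17.
By max-flow min-cut, the minimum cut capacity equals the max flow.
In the residual graph, reachable from In: {In, v1, v2, v3}.
Min-cut edges: v2→Eg (10), v3→Eg (7); capacity 10 + 7 = 17.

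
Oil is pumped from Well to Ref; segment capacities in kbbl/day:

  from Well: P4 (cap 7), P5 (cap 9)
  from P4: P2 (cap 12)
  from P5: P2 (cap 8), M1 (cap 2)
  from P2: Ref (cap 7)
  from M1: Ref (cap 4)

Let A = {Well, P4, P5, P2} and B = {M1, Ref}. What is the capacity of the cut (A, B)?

Edges leaving {Well, P4, P5, P2}: P5→M1 (2), P2→Ref (7).
Cut capacity = 2 + 7 = 9.

9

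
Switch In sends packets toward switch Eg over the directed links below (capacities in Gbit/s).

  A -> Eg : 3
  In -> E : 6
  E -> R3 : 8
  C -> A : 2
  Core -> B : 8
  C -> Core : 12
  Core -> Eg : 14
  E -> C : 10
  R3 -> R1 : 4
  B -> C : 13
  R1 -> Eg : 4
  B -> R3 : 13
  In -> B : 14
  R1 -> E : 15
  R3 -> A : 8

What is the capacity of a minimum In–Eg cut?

Augment In→B→R3→A→Eg: bottleneck 3, flow now 3.
Augment In→B→R3→R1→Eg: bottleneck 4, flow now 7.
Augment In→B→C→Core→Eg: bottleneck 7, flow now 14.
Augment In→E→C→Core→Eg: bottleneck 5, flow now 19.
No augmenting path remains; maximum flow = 19.
By max-flow min-cut, the minimum cut capacity equals the max flow.
In the residual graph, reachable from In: {In, B, E, R3, C, A}.
Min-cut edges: R3→R1 (4), C→Core (12), A→Eg (3); capacity 4 + 12 + 3 = 19.

19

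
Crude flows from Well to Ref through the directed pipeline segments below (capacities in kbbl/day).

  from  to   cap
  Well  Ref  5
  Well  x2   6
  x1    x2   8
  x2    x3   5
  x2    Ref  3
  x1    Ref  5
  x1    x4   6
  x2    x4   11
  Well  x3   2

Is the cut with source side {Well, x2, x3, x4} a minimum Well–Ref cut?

Given cut capacity: 5 + 3 = 8.
Augment Well→Ref: bottleneck 5, flow now 5.
Augment Well→x2→Ref: bottleneck 3, flow now 8.
No augmenting path remains; maximum flow = 8.
Cut capacity 8 equals the max flow, so it is a minimum cut.

Yes — it is a minimum cut (capacity 8).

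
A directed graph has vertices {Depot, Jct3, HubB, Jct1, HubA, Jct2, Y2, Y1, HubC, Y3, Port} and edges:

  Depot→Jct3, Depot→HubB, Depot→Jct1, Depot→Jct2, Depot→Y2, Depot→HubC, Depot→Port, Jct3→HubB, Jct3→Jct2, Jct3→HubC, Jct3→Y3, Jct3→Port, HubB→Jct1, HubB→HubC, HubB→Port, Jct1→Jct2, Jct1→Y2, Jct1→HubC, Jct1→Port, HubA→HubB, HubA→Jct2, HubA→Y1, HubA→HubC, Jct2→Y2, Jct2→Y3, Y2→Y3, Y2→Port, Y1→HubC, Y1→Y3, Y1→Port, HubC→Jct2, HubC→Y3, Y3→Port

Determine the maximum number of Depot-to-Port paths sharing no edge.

Assign every edge capacity 1; by Menger, the answer equals the max flow.
Path Depot→Port (+1); total 1.
Path Depot→Jct3→Port (+1); total 2.
Path Depot→HubB→Port (+1); total 3.
Path Depot→Jct1→Port (+1); total 4.
Path Depot→Y2→Port (+1); total 5.
Path Depot→Jct2→Y3→Port (+1); total 6.
No residual Depot→Port path; max flow = 6.
Certifying cut of size 6: {Depot→HubB, Depot→Jct1, Depot→Jct3, Depot→Port, Y2→Port, Y3→Port}.

6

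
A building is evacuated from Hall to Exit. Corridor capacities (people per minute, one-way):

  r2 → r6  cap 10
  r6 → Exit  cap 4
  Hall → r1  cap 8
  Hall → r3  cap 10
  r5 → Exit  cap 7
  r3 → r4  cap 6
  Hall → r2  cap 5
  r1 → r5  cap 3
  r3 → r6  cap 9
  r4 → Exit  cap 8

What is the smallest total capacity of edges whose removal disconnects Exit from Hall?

Augment Hall→r1→r5→Exit: bottleneck 3, flow now 3.
Augment Hall→r2→r6→Exit: bottleneck 4, flow now 7.
Augment Hall→r3→r4→Exit: bottleneck 6, flow now 13.
No augmenting path remains; maximum flow = 13.
By max-flow min-cut, the minimum cut capacity equals the max flow.
In the residual graph, reachable from Hall: {Hall, r1, r2, r3, r6}.
Min-cut edges: r1→r5 (3), r3→r4 (6), r6→Exit (4); capacity 3 + 6 + 4 = 13.

13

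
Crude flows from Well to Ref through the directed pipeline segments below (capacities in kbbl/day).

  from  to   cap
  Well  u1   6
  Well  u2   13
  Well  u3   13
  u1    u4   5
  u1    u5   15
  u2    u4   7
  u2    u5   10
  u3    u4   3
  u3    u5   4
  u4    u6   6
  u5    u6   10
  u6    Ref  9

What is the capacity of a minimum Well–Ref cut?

9

Augment Well→u1→u4→u6→Ref: bottleneck 5, flow now 5.
Augment Well→u1→u5→u6→Ref: bottleneck 1, flow now 6.
Augment Well→u2→u4→u6→Ref: bottleneck 1, flow now 7.
Augment Well→u2→u5→u6→Ref: bottleneck 2, flow now 9.
No augmenting path remains; maximum flow = 9.
By max-flow min-cut, the minimum cut capacity equals the max flow.
In the residual graph, reachable from Well: {Well, u1, u2, u3, u4, u5, u6}.
Min-cut edges: u6→Ref (9); capacity 9 = 9.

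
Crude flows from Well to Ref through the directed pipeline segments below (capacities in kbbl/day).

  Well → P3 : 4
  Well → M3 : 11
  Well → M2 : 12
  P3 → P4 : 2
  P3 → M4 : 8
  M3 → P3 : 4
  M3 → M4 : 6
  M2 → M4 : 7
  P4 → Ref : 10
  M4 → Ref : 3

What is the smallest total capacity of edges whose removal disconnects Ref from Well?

Augment Well→P3→P4→Ref: bottleneck 2, flow now 2.
Augment Well→P3→M4→Ref: bottleneck 2, flow now 4.
Augment Well→M3→M4→Ref: bottleneck 1, flow now 5.
No augmenting path remains; maximum flow = 5.
By max-flow min-cut, the minimum cut capacity equals the max flow.
In the residual graph, reachable from Well: {Well, P3, M3, M2, M4}.
Min-cut edges: P3→P4 (2), M4→Ref (3); capacity 2 + 3 = 5.

5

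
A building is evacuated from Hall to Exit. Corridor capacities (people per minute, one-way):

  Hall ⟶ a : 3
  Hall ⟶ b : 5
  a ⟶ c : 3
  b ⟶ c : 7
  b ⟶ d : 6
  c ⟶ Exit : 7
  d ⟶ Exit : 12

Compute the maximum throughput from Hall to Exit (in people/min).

Augment Hall→a→c→Exit: bottleneck 3, flow now 3.
Augment Hall→b→c→Exit: bottleneck 4, flow now 7.
Augment Hall→b→d→Exit: bottleneck 1, flow now 8.
No augmenting path remains; maximum flow = 8.
In the residual graph, reachable from Hall: {Hall}.
Min-cut edges: Hall→a (3), Hall→b (5); capacity 3 + 5 = 8.
This cut is saturated, so no flow can exceed 8.

8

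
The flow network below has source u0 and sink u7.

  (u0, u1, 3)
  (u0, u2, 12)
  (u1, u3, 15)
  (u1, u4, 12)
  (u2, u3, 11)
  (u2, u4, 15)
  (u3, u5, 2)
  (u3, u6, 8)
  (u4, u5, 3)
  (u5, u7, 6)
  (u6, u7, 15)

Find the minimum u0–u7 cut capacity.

Augment u0→u1→u3→u5→u7: bottleneck 2, flow now 2.
Augment u0→u1→u3→u6→u7: bottleneck 1, flow now 3.
Augment u0→u2→u3→u6→u7: bottleneck 7, flow now 10.
Augment u0→u2→u4→u5→u7: bottleneck 3, flow now 13.
No augmenting path remains; maximum flow = 13.
By max-flow min-cut, the minimum cut capacity equals the max flow.
In the residual graph, reachable from u0: {u0, u1, u2, u3, u4}.
Min-cut edges: u3→u5 (2), u3→u6 (8), u4→u5 (3); capacity 2 + 8 + 3 = 13.

13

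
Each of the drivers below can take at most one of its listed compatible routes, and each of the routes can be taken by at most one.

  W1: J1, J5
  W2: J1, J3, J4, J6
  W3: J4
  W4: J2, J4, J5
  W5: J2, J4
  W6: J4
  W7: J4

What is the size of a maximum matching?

Unit-capacity flow: source→left, listed edges, right→sink; max matching = max flow.
Augmenting path W1→J1 (+1); matched 1.
Augmenting path W2→J3 (+1); matched 2.
Augmenting path W3→J4 (+1); matched 3.
Augmenting path W4→J2 (+1); matched 4.
Augmenting path W5→J2→W4→J5 (+1); matched 5.
No augmenting path remains; maximum matching = 5.
König certificate: {W1, W2, W4, W5, J4} is a vertex cover of size 5 (every listed pair touches it), so no matching can be larger.

5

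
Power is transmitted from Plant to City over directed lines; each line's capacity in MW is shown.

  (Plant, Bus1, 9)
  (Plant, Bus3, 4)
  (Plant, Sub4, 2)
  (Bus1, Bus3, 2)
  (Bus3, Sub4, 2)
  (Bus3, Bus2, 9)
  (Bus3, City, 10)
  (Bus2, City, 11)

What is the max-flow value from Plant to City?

Augment Plant→Bus3→City: bottleneck 4, flow now 4.
Augment Plant→Bus1→Bus3→City: bottleneck 2, flow now 6.
No augmenting path remains; maximum flow = 6.
In the residual graph, reachable from Plant: {Plant, Bus1, Sub4}.
Min-cut edges: Plant→Bus3 (4), Bus1→Bus3 (2); capacity 4 + 2 = 6.
This cut is saturated, so no flow can exceed 6.

6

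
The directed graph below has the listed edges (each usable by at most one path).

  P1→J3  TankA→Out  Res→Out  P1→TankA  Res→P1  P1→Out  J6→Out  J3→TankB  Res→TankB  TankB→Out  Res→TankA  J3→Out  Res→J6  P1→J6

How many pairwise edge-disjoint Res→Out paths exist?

Assign every edge capacity 1; by Menger, the answer equals the max flow.
Path Res→Out (+1); total 1.
Path Res→P1→Out (+1); total 2.
Path Res→J6→Out (+1); total 3.
Path Res→TankB→Out (+1); total 4.
Path Res→TankA→Out (+1); total 5.
No residual Res→Out path; max flow = 5.
Certifying cut of size 5: {Res→J6, Res→Out, Res→P1, Res→TankA, Res→TankB}.

5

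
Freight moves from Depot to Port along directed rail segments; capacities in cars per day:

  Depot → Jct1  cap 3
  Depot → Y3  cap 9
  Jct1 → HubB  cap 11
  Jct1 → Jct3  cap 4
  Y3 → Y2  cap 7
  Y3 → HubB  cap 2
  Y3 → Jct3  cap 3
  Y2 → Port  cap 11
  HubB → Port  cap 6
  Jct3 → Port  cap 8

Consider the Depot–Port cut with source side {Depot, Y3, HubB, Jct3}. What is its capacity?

Edges leaving {Depot, Y3, HubB, Jct3}: Depot→Jct1 (3), Y3→Y2 (7), HubB→Port (6), Jct3→Port (8).
Cut capacity = 3 + 7 + 6 + 8 = 24.

24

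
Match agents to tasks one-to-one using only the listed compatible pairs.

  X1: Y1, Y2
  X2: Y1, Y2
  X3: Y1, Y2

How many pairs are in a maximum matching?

Unit-capacity flow: source→left, listed edges, right→sink; max matching = max flow.
Augmenting path X1→Y1 (+1); matched 1.
Augmenting path X2→Y2 (+1); matched 2.
No augmenting path remains; maximum matching = 2.
König certificate: {Y1, Y2} is a vertex cover of size 2 (every listed pair touches it), so no matching can be larger.

2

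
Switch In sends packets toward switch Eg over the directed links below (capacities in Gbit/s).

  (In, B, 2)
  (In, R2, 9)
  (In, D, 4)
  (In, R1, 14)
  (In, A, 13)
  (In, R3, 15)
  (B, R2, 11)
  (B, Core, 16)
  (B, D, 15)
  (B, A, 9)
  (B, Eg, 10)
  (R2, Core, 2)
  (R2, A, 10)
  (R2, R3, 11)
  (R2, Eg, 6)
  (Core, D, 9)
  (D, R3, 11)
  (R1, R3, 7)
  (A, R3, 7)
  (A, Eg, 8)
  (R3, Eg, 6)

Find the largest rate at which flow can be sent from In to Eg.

Augment In→B→Eg: bottleneck 2, flow now 2.
Augment In→R2→Eg: bottleneck 6, flow now 8.
Augment In→A→Eg: bottleneck 8, flow now 16.
Augment In→R3→Eg: bottleneck 6, flow now 22.
No augmenting path remains; maximum flow = 22.
In the residual graph, reachable from In: {In, R2, Core, D, R1, A, R3}.
Min-cut edges: In→B (2), R2→Eg (6), A→Eg (8), R3→Eg (6); capacity 2 + 6 + 8 + 6 = 22.
This cut is saturated, so no flow can exceed 22.

22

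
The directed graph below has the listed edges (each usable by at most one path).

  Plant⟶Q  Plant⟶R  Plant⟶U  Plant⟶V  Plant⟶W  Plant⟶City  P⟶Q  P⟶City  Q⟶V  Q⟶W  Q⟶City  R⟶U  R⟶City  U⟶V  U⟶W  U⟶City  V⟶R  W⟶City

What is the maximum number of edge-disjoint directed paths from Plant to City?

5

Assign every edge capacity 1; by Menger, the answer equals the max flow.
Path Plant→City (+1); total 1.
Path Plant→Q→City (+1); total 2.
Path Plant→R→City (+1); total 3.
Path Plant→U→City (+1); total 4.
Path Plant→W→City (+1); total 5.
No residual Plant→City path; max flow = 5.
Certifying cut of size 5: {Plant→City, Plant→Q, R→City, U→City, W→City}.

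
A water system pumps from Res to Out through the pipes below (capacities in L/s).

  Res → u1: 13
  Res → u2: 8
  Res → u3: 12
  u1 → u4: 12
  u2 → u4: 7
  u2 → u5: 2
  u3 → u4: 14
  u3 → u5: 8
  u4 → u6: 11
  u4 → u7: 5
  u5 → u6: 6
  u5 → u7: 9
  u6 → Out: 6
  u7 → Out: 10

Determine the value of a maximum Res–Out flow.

16

Augment Res→u1→u4→u6→Out: bottleneck 6, flow now 6.
Augment Res→u1→u4→u7→Out: bottleneck 5, flow now 11.
Augment Res→u2→u5→u7→Out: bottleneck 2, flow now 13.
Augment Res→u3→u5→u7→Out: bottleneck 3, flow now 16.
No augmenting path remains; maximum flow = 16.
In the residual graph, reachable from Res: {Res, u1, u2, u3, u4, u5, u6, u7}.
Min-cut edges: u6→Out (6), u7→Out (10); capacity 6 + 10 = 16.
This cut is saturated, so no flow can exceed 16.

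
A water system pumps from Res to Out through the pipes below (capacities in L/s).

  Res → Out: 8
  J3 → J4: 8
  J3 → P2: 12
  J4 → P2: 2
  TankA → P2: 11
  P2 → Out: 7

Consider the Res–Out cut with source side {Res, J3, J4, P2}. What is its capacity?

15

Edges leaving {Res, J3, J4, P2}: Res→Out (8), P2→Out (7).
Cut capacity = 8 + 7 = 15.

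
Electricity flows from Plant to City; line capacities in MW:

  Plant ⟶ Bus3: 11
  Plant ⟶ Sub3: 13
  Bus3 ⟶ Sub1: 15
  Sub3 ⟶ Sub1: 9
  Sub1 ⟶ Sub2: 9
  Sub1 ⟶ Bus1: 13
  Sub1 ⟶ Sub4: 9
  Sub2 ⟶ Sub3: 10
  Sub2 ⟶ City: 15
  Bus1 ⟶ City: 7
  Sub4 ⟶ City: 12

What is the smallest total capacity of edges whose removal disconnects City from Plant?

Augment Plant→Bus3→Sub1→Sub2→City: bottleneck 9, flow now 9.
Augment Plant→Bus3→Sub1→Bus1→City: bottleneck 2, flow now 11.
Augment Plant→Sub3→Sub1→Bus1→City: bottleneck 5, flow now 16.
Augment Plant→Sub3→Sub1→Sub4→City: bottleneck 4, flow now 20.
No augmenting path remains; maximum flow = 20.
By max-flow min-cut, the minimum cut capacity equals the max flow.
In the residual graph, reachable from Plant: {Plant, Sub3}.
Min-cut edges: Plant→Bus3 (11), Sub3→Sub1 (9); capacity 11 + 9 = 20.

20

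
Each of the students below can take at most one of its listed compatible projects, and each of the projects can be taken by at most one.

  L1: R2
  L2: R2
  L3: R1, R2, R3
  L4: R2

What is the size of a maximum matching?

Unit-capacity flow: source→left, listed edges, right→sink; max matching = max flow.
Augmenting path L1→R2 (+1); matched 1.
Augmenting path L3→R1 (+1); matched 2.
No augmenting path remains; maximum matching = 2.
König certificate: {L3, R2} is a vertex cover of size 2 (every listed pair touches it), so no matching can be larger.

2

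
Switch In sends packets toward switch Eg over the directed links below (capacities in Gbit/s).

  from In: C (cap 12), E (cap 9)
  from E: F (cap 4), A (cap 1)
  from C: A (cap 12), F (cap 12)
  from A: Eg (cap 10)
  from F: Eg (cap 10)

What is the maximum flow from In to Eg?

17

Augment In→E→A→Eg: bottleneck 1, flow now 1.
Augment In→E→F→Eg: bottleneck 4, flow now 5.
Augment In→C→A→Eg: bottleneck 9, flow now 14.
Augment In→C→F→Eg: bottleneck 3, flow now 17.
No augmenting path remains; maximum flow = 17.
In the residual graph, reachable from In: {In, E}.
Min-cut edges: In→C (12), E→A (1), E→F (4); capacity 12 + 1 + 4 = 17.
This cut is saturated, so no flow can exceed 17.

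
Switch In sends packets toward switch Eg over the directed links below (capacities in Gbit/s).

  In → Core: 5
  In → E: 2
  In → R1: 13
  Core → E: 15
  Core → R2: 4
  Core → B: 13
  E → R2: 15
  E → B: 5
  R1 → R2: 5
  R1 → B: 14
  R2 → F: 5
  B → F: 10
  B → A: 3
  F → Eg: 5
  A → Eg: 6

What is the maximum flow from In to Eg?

8

Augment In→Core→R2→F→Eg: bottleneck 4, flow now 4.
Augment In→Core→B→F→Eg: bottleneck 1, flow now 5.
Augment In→E→B→A→Eg: bottleneck 2, flow now 7.
Augment In→R1→B→A→Eg: bottleneck 1, flow now 8.
No augmenting path remains; maximum flow = 8.
In the residual graph, reachable from In: {In, Core, E, R1, R2, B, F}.
Min-cut edges: B→A (3), F→Eg (5); capacity 3 + 5 = 8.
This cut is saturated, so no flow can exceed 8.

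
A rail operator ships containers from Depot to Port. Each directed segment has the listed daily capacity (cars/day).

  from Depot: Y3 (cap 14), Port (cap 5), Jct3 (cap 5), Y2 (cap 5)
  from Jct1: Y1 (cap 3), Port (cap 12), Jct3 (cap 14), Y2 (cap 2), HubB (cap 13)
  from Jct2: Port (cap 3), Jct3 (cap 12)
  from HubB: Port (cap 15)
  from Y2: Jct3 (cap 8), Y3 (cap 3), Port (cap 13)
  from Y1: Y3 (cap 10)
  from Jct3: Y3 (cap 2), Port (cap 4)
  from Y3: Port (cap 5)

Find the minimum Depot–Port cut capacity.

19

Augment Depot→Port: bottleneck 5, flow now 5.
Augment Depot→Y2→Port: bottleneck 5, flow now 10.
Augment Depot→Jct3→Port: bottleneck 4, flow now 14.
Augment Depot→Y3→Port: bottleneck 5, flow now 19.
No augmenting path remains; maximum flow = 19.
By max-flow min-cut, the minimum cut capacity equals the max flow.
In the residual graph, reachable from Depot: {Depot, Jct3, Y3}.
Min-cut edges: Depot→Y2 (5), Depot→Port (5), Jct3→Port (4), Y3→Port (5); capacity 5 + 5 + 4 + 5 = 19.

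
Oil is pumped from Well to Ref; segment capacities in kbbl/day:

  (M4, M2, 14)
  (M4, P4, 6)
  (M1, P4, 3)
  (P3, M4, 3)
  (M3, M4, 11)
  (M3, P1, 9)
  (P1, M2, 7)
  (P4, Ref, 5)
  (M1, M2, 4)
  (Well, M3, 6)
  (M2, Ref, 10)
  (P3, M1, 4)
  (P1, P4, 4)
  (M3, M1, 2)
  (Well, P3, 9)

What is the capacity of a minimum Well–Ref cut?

Augment Well→M3→P1→P4→Ref: bottleneck 4, flow now 4.
Augment Well→M3→P1→M2→Ref: bottleneck 2, flow now 6.
Augment Well→P3→M4→P4→Ref: bottleneck 1, flow now 7.
Augment Well→P3→M4→M2→Ref: bottleneck 2, flow now 9.
Augment Well→P3→M1→M2→Ref: bottleneck 4, flow now 13.
No augmenting path remains; maximum flow = 13.
By max-flow min-cut, the minimum cut capacity equals the max flow.
In the residual graph, reachable from Well: {Well, P3}.
Min-cut edges: Well→M3 (6), P3→M4 (3), P3→M1 (4); capacity 6 + 3 + 4 = 13.

13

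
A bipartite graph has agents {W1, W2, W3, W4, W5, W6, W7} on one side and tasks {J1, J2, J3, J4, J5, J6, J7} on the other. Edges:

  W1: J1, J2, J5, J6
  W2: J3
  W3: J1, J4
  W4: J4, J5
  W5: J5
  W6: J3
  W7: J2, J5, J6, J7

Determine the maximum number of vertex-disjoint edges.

Unit-capacity flow: source→left, listed edges, right→sink; max matching = max flow.
Augmenting path W1→J1 (+1); matched 1.
Augmenting path W2→J3 (+1); matched 2.
Augmenting path W3→J4 (+1); matched 3.
Augmenting path W4→J5 (+1); matched 4.
Augmenting path W7→J2 (+1); matched 5.
Augmenting path W5→J5→W4→J4→W3→J1→W1→J6 (+1); matched 6.
No augmenting path remains; maximum matching = 6.
König certificate: {W1, W3, W4, W5, W7, J3} is a vertex cover of size 6 (every listed pair touches it), so no matching can be larger.

6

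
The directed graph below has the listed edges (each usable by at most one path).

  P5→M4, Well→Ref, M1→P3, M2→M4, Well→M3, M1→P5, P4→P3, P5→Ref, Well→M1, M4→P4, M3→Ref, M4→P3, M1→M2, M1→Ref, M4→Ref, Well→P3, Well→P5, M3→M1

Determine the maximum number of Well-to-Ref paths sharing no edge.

Assign every edge capacity 1; by Menger, the answer equals the max flow.
Path Well→Ref (+1); total 1.
Path Well→M3→Ref (+1); total 2.
Path Well→M1→Ref (+1); total 3.
Path Well→P5→Ref (+1); total 4.
No residual Well→Ref path; max flow = 4.
Certifying cut of size 4: {Well→M1, Well→M3, Well→P5, Well→Ref}.

4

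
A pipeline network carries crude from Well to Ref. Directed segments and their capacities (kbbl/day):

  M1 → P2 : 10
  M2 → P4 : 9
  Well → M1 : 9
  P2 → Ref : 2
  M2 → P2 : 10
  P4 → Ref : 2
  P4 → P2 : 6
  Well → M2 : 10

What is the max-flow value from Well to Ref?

4

Augment Well→M2→P4→Ref: bottleneck 2, flow now 2.
Augment Well→M2→P2→Ref: bottleneck 2, flow now 4.
No augmenting path remains; maximum flow = 4.
In the residual graph, reachable from Well: {Well, M2, M1, P4, P2}.
Min-cut edges: P4→Ref (2), P2→Ref (2); capacity 2 + 2 = 4.
This cut is saturated, so no flow can exceed 4.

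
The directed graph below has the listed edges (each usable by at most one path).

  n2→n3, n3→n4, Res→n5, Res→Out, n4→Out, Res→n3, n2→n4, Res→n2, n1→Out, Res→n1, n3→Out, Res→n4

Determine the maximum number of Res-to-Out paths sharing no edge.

4

Assign every edge capacity 1; by Menger, the answer equals the max flow.
Path Res→Out (+1); total 1.
Path Res→n1→Out (+1); total 2.
Path Res→n3→Out (+1); total 3.
Path Res→n4→Out (+1); total 4.
No residual Res→Out path; max flow = 4.
Certifying cut of size 4: {Res→Out, Res→n1, n3→Out, n4→Out}.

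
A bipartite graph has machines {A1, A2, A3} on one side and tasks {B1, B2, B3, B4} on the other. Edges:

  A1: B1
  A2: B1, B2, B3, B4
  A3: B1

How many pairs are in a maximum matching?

2

Unit-capacity flow: source→left, listed edges, right→sink; max matching = max flow.
Augmenting path A1→B1 (+1); matched 1.
Augmenting path A2→B2 (+1); matched 2.
No augmenting path remains; maximum matching = 2.
König certificate: {A2, B1} is a vertex cover of size 2 (every listed pair touches it), so no matching can be larger.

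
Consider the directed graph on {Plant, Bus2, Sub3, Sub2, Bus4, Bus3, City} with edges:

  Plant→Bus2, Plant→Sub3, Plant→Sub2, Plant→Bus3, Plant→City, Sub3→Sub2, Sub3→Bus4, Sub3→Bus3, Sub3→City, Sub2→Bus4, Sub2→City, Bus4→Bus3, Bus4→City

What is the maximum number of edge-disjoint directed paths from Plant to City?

3

Assign every edge capacity 1; by Menger, the answer equals the max flow.
Path Plant→City (+1); total 1.
Path Plant→Sub3→City (+1); total 2.
Path Plant→Sub2→City (+1); total 3.
No residual Plant→City path; max flow = 3.
Certifying cut of size 3: {Plant→City, Plant→Sub2, Plant→Sub3}.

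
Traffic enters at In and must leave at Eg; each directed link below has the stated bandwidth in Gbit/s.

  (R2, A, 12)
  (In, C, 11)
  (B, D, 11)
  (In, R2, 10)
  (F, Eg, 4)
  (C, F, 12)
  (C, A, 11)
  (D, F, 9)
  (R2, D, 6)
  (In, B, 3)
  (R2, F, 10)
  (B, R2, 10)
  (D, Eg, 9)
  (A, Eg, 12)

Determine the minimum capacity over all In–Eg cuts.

24

Augment In→C→A→Eg: bottleneck 11, flow now 11.
Augment In→R2→D→Eg: bottleneck 6, flow now 17.
Augment In→R2→A→Eg: bottleneck 1, flow now 18.
Augment In→R2→F→Eg: bottleneck 3, flow now 21.
Augment In→B→D→Eg: bottleneck 3, flow now 24.
No augmenting path remains; maximum flow = 24.
By max-flow min-cut, the minimum cut capacity equals the max flow.
In the residual graph, reachable from In: {In}.
Min-cut edges: In→C (11), In→R2 (10), In→B (3); capacity 11 + 10 + 3 = 24.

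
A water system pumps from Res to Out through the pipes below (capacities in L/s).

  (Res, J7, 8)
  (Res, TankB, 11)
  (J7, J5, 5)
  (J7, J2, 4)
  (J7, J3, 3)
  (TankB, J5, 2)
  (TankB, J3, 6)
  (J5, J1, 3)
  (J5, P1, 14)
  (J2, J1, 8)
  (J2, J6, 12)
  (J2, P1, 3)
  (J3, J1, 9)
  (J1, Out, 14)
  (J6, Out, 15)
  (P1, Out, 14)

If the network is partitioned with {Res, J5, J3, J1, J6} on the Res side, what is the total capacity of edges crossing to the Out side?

Edges leaving {Res, J5, J3, J1, J6}: Res→J7 (8), Res→TankB (11), J5→P1 (14), J1→Out (14), J6→Out (15).
Cut capacity = 8 + 11 + 14 + 14 + 15 = 62.

62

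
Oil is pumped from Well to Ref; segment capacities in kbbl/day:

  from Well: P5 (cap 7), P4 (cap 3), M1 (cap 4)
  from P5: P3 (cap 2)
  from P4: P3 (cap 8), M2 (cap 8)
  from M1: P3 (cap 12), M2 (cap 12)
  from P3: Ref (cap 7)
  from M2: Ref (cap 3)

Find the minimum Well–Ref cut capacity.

9

Augment Well→P5→P3→Ref: bottleneck 2, flow now 2.
Augment Well→P4→P3→Ref: bottleneck 3, flow now 5.
Augment Well→M1→P3→Ref: bottleneck 2, flow now 7.
Augment Well→M1→M2→Ref: bottleneck 2, flow now 9.
No augmenting path remains; maximum flow = 9.
By max-flow min-cut, the minimum cut capacity equals the max flow.
In the residual graph, reachable from Well: {Well, P5}.
Min-cut edges: Well→P4 (3), Well→M1 (4), P5→P3 (2); capacity 3 + 4 + 2 = 9.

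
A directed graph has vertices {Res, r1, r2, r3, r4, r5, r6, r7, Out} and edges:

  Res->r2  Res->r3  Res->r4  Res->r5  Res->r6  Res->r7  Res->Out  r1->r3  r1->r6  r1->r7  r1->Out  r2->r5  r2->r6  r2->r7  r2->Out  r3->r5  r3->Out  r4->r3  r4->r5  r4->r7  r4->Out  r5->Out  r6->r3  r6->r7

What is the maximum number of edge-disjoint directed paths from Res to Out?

5

Assign every edge capacity 1; by Menger, the answer equals the max flow.
Path Res→Out (+1); total 1.
Path Res→r2→Out (+1); total 2.
Path Res→r3→Out (+1); total 3.
Path Res→r4→Out (+1); total 4.
Path Res→r5→Out (+1); total 5.
No residual Res→Out path; max flow = 5.
Certifying cut of size 5: {Res→Out, Res→r2, Res→r4, r3→Out, r5→Out}.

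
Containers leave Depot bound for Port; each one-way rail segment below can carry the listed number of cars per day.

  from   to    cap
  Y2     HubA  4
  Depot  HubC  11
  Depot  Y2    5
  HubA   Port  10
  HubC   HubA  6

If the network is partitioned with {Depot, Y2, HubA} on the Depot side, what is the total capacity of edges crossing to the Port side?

Edges leaving {Depot, Y2, HubA}: Depot→HubC (11), HubA→Port (10).
Cut capacity = 11 + 10 = 21.

21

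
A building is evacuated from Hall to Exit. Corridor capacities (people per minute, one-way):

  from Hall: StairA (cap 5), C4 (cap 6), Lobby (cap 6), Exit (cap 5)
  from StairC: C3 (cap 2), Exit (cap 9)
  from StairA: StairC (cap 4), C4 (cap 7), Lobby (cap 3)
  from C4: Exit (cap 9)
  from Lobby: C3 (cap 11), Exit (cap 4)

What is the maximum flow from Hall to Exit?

20

Augment Hall→Exit: bottleneck 5, flow now 5.
Augment Hall→C4→Exit: bottleneck 6, flow now 11.
Augment Hall→Lobby→Exit: bottleneck 4, flow now 15.
Augment Hall→StairA→StairC→Exit: bottleneck 4, flow now 19.
Augment Hall→StairA→C4→Exit: bottleneck 1, flow now 20.
No augmenting path remains; maximum flow = 20.
In the residual graph, reachable from Hall: {Hall, Lobby, C3}.
Min-cut edges: Hall→StairA (5), Hall→C4 (6), Hall→Exit (5), Lobby→Exit (4); capacity 5 + 6 + 5 + 4 = 20.
This cut is saturated, so no flow can exceed 20.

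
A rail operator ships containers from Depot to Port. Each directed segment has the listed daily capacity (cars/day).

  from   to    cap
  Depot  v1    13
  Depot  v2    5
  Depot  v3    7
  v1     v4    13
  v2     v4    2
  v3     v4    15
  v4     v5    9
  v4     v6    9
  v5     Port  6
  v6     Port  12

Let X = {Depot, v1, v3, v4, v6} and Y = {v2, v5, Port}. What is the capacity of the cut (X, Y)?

Edges leaving {Depot, v1, v3, v4, v6}: Depot→v2 (5), v4→v5 (9), v6→Port (12).
Cut capacity = 5 + 9 + 12 = 26.

26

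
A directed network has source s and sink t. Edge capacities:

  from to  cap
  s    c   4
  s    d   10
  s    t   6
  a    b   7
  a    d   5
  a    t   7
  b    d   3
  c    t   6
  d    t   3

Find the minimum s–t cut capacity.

13

Augment s→t: bottleneck 6, flow now 6.
Augment s→c→t: bottleneck 4, flow now 10.
Augment s→d→t: bottleneck 3, flow now 13.
No augmenting path remains; maximum flow = 13.
By max-flow min-cut, the minimum cut capacity equals the max flow.
In the residual graph, reachable from s: {s, d}.
Min-cut edges: s→c (4), s→t (6), d→t (3); capacity 4 + 6 + 3 = 13.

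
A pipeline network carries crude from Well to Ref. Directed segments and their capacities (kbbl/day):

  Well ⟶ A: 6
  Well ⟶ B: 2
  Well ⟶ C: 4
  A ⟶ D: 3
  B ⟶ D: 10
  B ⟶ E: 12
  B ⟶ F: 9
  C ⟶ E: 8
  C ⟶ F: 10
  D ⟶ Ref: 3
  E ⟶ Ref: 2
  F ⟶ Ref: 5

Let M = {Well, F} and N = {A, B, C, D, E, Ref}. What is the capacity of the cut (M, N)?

Edges leaving {Well, F}: Well→A (6), Well→B (2), Well→C (4), F→Ref (5).
Cut capacity = 6 + 2 + 4 + 5 = 17.

17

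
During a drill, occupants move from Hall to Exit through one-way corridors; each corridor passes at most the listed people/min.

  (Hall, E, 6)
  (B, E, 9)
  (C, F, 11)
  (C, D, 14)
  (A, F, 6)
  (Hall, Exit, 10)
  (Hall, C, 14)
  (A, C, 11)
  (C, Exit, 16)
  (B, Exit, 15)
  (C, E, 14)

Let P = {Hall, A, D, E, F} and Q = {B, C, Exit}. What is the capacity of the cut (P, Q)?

Edges leaving {Hall, A, D, E, F}: Hall→C (14), Hall→Exit (10), A→C (11).
Cut capacity = 14 + 10 + 11 = 35.

35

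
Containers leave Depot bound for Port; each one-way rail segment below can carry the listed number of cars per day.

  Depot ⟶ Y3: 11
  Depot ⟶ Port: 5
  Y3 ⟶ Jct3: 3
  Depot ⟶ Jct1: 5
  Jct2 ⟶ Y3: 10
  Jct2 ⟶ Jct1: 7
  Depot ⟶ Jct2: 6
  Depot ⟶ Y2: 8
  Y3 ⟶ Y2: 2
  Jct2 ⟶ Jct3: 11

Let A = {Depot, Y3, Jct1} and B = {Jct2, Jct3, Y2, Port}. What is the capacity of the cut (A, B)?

24

Edges leaving {Depot, Y3, Jct1}: Depot→Jct2 (6), Depot→Y2 (8), Depot→Port (5), Y3→Jct3 (3), Y3→Y2 (2).
Cut capacity = 6 + 8 + 5 + 3 + 2 = 24.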